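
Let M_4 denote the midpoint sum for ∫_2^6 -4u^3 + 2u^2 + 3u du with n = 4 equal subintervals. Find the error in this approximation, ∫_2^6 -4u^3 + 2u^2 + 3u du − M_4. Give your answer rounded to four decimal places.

-15.3333

Exact integral: ∫_2^6 f(u) du ≈ -1093.333333.
M_4 = -1078.
Error ≈ -1093.333333 − (-1078) ≈ -15.3333.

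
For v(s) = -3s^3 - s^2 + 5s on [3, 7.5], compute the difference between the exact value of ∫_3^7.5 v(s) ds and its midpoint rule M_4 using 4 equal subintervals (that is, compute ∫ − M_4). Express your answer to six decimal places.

-22.899902

Exact integral: ∫_3^7.5 v(s) ds = -2325.796875.
M_4 ≈ -2302.89697266.
Error ≈ -2325.796875 − (-2302.89697266) ≈ -22.899902.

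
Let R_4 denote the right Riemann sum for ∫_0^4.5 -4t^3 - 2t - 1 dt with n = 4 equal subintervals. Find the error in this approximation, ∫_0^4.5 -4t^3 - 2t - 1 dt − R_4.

Exact integral: ∫_0^4.5 f(t) dt = -434.8125.
R_4 = -670.53515625.
Error = -434.8125 − (-670.53515625) = 235.72265625.

235.72265625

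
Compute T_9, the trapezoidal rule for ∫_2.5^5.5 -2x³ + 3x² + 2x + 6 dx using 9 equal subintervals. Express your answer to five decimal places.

Δx = (5.5 − 2.5)/9 = 1/3.
f(2.5) = -1.5, f(17/6) = -263/27, f(19/6) = -1139/54, f(3.5) = -36, f(23/6) = -2965/54, f(25/6) = -2113/27, f(4.5) = -106.5, f(29/6) = -3782/27, f(31/6) = -9689/54, f(5.5) = -225.
T_9 = (Δx/2)·[f(x_0) + 2f(x_1) + ... + 2f(x_{8}) + f(x_9)].
Sum ≈ -246.41667.

-246.41667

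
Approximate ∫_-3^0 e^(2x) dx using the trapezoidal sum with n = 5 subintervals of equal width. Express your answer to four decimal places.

0.5572

Δx = (0 − (-3))/5 = 0.6.
f(-3) ≈ 0.0025, f(-2.4) ≈ 0.0082, f(-1.8) ≈ 0.0273, f(-1.2) ≈ 0.0907, f(-0.6) ≈ 0.3012, f(0) ≈ 1.0000.
T_5 = (Δx/2)·[f(x_0) + 2f(x_1) + ... + 2f(x_{4}) + f(x_5)].
Sum ≈ 0.5572.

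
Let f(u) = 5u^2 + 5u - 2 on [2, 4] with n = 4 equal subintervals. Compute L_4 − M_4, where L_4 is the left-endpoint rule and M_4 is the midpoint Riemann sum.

L_4 = 102.25.
M_4 = 119.125.
L_4 − M_4 = -16.875.

-16.875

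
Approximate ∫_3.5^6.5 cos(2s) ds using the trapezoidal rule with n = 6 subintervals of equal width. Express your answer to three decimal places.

Δs = (6.5 − 3.5)/6 = 0.5.
f(3.5) ≈ 0.754, f(4) ≈ -0.146, f(4.5) ≈ -0.911, f(5) ≈ -0.839, f(5.5) ≈ 0.004, f(6) ≈ 0.844, f(6.5) ≈ 0.907.
T_6 = (Δs/2)·[f(s_0) + 2f(s_1) + ... + 2f(s_{5}) + f(s_6)].
Sum ≈ -0.108.

-0.108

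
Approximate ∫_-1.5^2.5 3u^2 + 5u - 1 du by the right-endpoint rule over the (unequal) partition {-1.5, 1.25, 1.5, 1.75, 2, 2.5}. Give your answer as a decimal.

55.25

Subinterval widths: 2.75, 0.25, 0.25, 0.25, 0.5.
Right endpoints: 1.25, 1.5, 1.75, 2, 2.5.
f(1.25) = 9.9375, f(1.5) = 13.25, f(1.75) = 16.9375, f(2) = 21, f(2.5) = 30.25.
Sum = Σ Δu_i · f(u_i).
Sum = 55.25.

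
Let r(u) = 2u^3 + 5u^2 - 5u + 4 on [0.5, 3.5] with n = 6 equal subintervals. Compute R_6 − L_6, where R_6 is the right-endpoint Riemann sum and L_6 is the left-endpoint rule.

R_6 = 163.
L_6 = 97.75.
R_6 − L_6 = 65.25.

65.25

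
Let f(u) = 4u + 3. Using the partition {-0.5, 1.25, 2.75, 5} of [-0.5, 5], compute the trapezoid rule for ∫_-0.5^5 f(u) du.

Subinterval widths: 1.75, 1.5, 2.25.
f(-0.5) = 1, f(1.25) = 8, f(2.75) = 14, f(5) = 23.
On each subinterval the trapezoid contributes (Δu_i/2)·[f(u_{i-1}) + f(u_i)].
Sum = 66.

66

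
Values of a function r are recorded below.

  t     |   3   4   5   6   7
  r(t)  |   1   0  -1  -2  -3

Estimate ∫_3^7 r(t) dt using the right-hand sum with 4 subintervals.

Δt = 1.
Sum = 1·[0 + (-1) + (-2) + (-3)] = -6.

-6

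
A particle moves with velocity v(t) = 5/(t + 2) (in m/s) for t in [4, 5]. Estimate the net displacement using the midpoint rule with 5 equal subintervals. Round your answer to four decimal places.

Δt = (5 − 4)/5 = 0.2.
Midpoints: 4.1, 4.3, 4.5, 4.7, 4.9.
v(4.1) = 50/61, v(4.3) = 50/63, v(4.5) = 10/13, v(4.7) = 50/67, v(4.9) = 50/69.
Sum = Δt · [v(4.1) + v(4.3) + v(4.5) + v(4.7) + v(4.9)].
Sum ≈ 0.7707.

0.7707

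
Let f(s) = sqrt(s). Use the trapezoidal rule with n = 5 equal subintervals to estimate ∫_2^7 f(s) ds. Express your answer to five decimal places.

10.44759

Δs = (7 − 2)/5 = 1.
f(2) ≈ 1.41421, f(3) ≈ 1.73205, f(4) ≈ 2.00000, f(5) ≈ 2.23607, f(6) ≈ 2.44949, f(7) ≈ 2.64575.
T_5 = (Δs/2)·[f(s_0) + 2f(s_1) + ... + 2f(s_{4}) + f(s_5)].
Sum ≈ 10.44759.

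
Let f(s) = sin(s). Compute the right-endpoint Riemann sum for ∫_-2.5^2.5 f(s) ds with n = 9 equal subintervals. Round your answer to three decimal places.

0.332

Δs = (2.5 − (-2.5))/9 = 5/9.
Right endpoints: -35/18, -25/18, -5/6, -5/18, 5/18, 5/6, 25/18, 35/18, 2.5.
f(-35/18) ≈ -0.931, f(-25/18) ≈ -0.984, f(-5/6) ≈ -0.740, f(-5/18) ≈ -0.274, f(5/18) ≈ 0.274, f(5/6) ≈ 0.740, f(25/18) ≈ 0.984, f(35/18) ≈ 0.931, f(2.5) ≈ 0.598.
Sum = Δs · [f(-35/18) + f(-25/18) + f(-5/6) + ...].
Sum ≈ 0.332.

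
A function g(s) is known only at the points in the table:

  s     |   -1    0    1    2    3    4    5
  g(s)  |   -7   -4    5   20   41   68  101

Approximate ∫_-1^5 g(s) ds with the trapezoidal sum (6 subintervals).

Δs = 1.
T_6 = (1/2)·[(-7) + 2·(-4) + 2·5 + 2·20 + 2·41 + 2·68 + 101] = 177.

177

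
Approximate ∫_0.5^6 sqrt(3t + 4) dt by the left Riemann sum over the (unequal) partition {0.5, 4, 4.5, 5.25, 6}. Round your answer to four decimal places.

Subinterval widths: 3.5, 0.5, 0.75, 0.75.
Left endpoints: 0.5, 4, 4.5, 5.25.
f(0.5) ≈ 2.3452, f(4) ≈ 4.0000, f(4.5) ≈ 4.1833, f(5.25) ≈ 4.4441.
Sum = Σ Δt_i · f(t_i).
Sum ≈ 16.6788.

16.6788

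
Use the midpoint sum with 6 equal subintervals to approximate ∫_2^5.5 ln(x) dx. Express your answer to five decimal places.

4.49430

Δx = (5.5 − 2)/6 = 7/12.
Midpoints: 55/24, 2.875, 83/24, 97/24, 4.625, 125/24.
f(55/24) ≈ 0.82928, f(2.875) ≈ 1.05605, f(83/24) ≈ 1.24079, f(97/24) ≈ 1.39666, f(4.625) ≈ 1.53148, f(125/24) ≈ 1.65026.
Sum = Δx · [f(55/24) + f(2.875) + f(83/24) + ...].
Sum ≈ 4.49430.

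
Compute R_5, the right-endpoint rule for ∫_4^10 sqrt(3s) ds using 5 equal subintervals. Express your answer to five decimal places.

Δs = (10 − 4)/5 = 1.2.
Right endpoints: 5.2, 6.4, 7.6, 8.8, 10.
f(5.2) ≈ 3.94968, f(6.4) ≈ 4.38178, f(7.6) ≈ 4.77493, f(8.8) ≈ 5.13809, f(10) ≈ 5.47723.
Sum = Δs · [f(5.2) + f(6.4) + f(7.6) + f(8.8) + f(10)].
Sum ≈ 28.46606.

28.46606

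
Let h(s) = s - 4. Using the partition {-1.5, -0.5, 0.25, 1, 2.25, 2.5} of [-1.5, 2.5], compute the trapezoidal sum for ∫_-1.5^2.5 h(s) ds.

-14

Subinterval widths: 1, 0.75, 0.75, 1.25, 0.25.
h(-1.5) = -5.5, h(-0.5) = -4.5, h(0.25) = -3.75, h(1) = -3, h(2.25) = -1.75, h(2.5) = -1.5.
On each subinterval the trapezoid contributes (Δs_i/2)·[h(s_{i-1}) + h(s_i)].
Sum = -14.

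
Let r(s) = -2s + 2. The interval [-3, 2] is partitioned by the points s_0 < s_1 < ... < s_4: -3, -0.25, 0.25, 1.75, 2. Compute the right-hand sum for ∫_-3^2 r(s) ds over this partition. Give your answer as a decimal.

4.875

Subinterval widths: 2.75, 0.5, 1.5, 0.25.
Right endpoints: -0.25, 0.25, 1.75, 2.
r(-0.25) = 2.5, r(0.25) = 1.5, r(1.75) = -1.5, r(2) = -2.
Sum = Σ Δs_i · r(s_i).
Sum = 4.875.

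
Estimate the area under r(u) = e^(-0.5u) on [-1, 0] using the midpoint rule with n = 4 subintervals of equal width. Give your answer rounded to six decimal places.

Δu = (0 − (-1))/4 = 0.25.
Midpoints: -0.875, -0.625, -0.375, -0.125.
r(-0.875) ≈ 1.548830, r(-0.625) ≈ 1.366838, r(-0.375) ≈ 1.206230, r(-0.125) ≈ 1.064494.
Sum = Δu · [r(-0.875) + r(-0.625) + r(-0.375) + r(-0.125)].
Sum ≈ 1.296598.

1.296598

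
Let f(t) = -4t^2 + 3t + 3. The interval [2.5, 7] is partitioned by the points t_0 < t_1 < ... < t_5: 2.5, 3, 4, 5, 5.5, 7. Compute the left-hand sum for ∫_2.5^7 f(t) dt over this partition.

Subinterval widths: 0.5, 1, 1, 0.5, 1.5.
Left endpoints: 2.5, 3, 4, 5, 5.5.
f(2.5) = -14.5, f(3) = -24, f(4) = -49, f(5) = -82, f(5.5) = -101.5.
Sum = Σ Δt_i · f(t_i).
Sum = -273.5.

-273.5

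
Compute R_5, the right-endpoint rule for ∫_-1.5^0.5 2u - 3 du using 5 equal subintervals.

Δu = (0.5 − (-1.5))/5 = 0.4.
Right endpoints: -1.1, -0.7, -0.3, 0.1, 0.5.
f(-1.1) = -5.2, f(-0.7) = -4.4, f(-0.3) = -3.6, f(0.1) = -2.8, f(0.5) = -2.
Sum = Δu · [f(-1.1) + f(-0.7) + f(-0.3) + f(0.1) + f(0.5)].
Sum = -7.2.

-7.2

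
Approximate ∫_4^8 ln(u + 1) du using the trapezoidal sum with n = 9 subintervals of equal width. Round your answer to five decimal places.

Δu = (8 − 4)/9 = 4/9.
f(4) ≈ 1.60944, f(40/9) ≈ 1.69460, f(44/9) ≈ 1.77307, f(16/3) ≈ 1.84583, f(52/9) ≈ 1.91365, f(56/9) ≈ 1.97716, f(20/3) ≈ 2.03688, f(64/9) ≈ 2.09323, f(68/9) ≈ 2.14658, f(8) ≈ 2.19722.
T_9 = (Δu/2)·[f(u_0) + 2f(u_1) + ... + 2f(u_{8}) + f(u_9)].
Sum ≈ 7.72637.

7.72637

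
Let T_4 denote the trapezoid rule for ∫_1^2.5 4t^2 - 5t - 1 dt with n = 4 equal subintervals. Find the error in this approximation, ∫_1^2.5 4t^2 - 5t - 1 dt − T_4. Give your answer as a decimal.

-0.140625

Exact integral: ∫_1^2.5 f(t) dt = 4.875.
T_4 = 5.015625.
Error = 4.875 − 5.015625 = -0.140625.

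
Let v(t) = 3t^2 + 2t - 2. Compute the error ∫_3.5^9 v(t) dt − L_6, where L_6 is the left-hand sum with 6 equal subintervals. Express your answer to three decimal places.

97.262

Exact integral: ∫_3.5^9 v(t) dt = 743.875.
L_6 ≈ 646.61285.
Error ≈ 743.875 − 646.61285 ≈ 97.262.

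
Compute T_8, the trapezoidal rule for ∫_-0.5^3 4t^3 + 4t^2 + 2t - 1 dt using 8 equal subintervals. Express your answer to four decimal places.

Δt = (3 − (-0.5))/8 = 0.4375.
f(-0.5) = -1.5, f(-0.0625) = -1137/1024, f(0.375) = 0.5234375, f(0.8125) = 5541/1024, f(1.25) = 15.5625, f(1.6875) = 33779/1024, f(2.125) = 59.6953125, f(2.5625) = 100041/1024, f(3) = 149.
T_8 = (Δt/2)·[f(t_0) + 2f(t_1) + ... + 2f(t_{7}) + f(t_8)].
Sum ≈ 124.4756.

124.4756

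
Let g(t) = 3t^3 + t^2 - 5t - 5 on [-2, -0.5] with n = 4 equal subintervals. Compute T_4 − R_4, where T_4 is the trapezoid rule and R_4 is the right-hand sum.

T_4 ≈ -7.8134766.
R_4 ≈ -5.4931641.
T_4 − R_4 = -2.3203125.

-2.3203125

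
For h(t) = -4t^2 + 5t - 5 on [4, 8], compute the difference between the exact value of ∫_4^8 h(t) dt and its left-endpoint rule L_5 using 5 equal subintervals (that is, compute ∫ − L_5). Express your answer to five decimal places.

-67.09333

Exact integral: ∫_4^8 h(t) dt ≈ -497.3333333.
L_5 = -430.24.
Error ≈ -497.3333333 − (-430.24) ≈ -67.09333.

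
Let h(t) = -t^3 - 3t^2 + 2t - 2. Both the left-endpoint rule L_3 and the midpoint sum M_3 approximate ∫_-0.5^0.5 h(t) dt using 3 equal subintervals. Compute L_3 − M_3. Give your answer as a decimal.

L_3 ≈ -2.5972222.
M_3 ≈ -2.2222222.
L_3 − M_3 = -0.375.

-0.375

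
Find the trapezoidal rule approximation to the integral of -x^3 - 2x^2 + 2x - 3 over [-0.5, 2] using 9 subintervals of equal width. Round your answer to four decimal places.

-13.2877

Δx = (2 − (-0.5))/9 = 5/18.
f(-0.5) = -4.375, f(-2/9) = -2575/729, f(1/18) = -16885/5832, f(1/3) = -70/27, f(11/18) = -16055/5832, f(8/9) = -2555/729, f(7/6) = -1075/216, f(13/9) = -5320/729, f(31/18) = -61795/5832, f(2) = -15.
T_9 = (Δx/2)·[f(x_0) + 2f(x_1) + ... + 2f(x_{8}) + f(x_9)].
Sum ≈ -13.2877.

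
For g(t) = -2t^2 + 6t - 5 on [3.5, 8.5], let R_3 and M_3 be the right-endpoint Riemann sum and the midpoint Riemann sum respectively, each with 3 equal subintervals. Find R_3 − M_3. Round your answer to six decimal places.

-81.944444

R_3 ≈ -305.46296296.
M_3 ≈ -223.51851852.
R_3 − M_3 ≈ -81.944444.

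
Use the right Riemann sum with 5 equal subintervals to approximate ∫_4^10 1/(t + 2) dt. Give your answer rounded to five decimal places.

Δt = (10 − 4)/5 = 1.2.
Right endpoints: 5.2, 6.4, 7.6, 8.8, 10.
f(5.2) = 5/36, f(6.4) = 5/42, f(7.6) = 5/48, f(8.8) = 5/54, f(10) = 1/12.
Sum = Δt · [f(5.2) + f(6.4) + f(7.6) + f(8.8) + f(10)].
Sum ≈ 0.64563.

0.64563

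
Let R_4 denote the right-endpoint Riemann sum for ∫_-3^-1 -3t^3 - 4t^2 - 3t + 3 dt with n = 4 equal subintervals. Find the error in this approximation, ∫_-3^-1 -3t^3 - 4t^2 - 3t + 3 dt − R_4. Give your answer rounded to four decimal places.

11.8333

Exact integral: ∫_-3^-1 f(t) dt ≈ 43.333333.
R_4 = 31.5.
Error ≈ 43.333333 − 31.5 ≈ 11.8333.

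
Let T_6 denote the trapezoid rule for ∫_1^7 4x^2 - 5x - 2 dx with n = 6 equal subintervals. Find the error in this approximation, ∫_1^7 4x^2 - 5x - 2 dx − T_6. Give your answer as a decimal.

-4

Exact integral: ∫_1^7 f(x) dx = 324.
T_6 = 328.
Error = 324 − 328 = -4.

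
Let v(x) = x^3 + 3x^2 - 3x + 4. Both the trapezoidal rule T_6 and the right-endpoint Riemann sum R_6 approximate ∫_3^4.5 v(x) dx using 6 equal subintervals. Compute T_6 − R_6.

-11.671875

T_6 = 135.73828125.
R_6 = 147.41015625.
T_6 − R_6 = -11.671875.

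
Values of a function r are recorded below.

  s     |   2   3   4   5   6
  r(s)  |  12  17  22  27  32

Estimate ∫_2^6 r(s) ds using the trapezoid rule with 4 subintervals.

88

Δs = 1.
T_4 = (1/2)·[12 + 2·17 + 2·22 + 2·27 + 32] = 88.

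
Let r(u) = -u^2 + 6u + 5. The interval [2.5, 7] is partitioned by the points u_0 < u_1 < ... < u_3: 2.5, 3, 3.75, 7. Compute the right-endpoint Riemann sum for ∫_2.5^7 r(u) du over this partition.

Subinterval widths: 0.5, 0.75, 3.25.
Right endpoints: 3, 3.75, 7.
r(3) = 14, r(3.75) = 13.4375, r(7) = -2.
Sum = Σ Δu_i · r(u_i).
Sum = 10.578125.

10.578125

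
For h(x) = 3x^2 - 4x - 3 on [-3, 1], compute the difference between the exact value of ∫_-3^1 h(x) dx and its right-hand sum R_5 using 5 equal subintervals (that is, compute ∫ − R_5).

14.72

Exact integral: ∫_-3^1 h(x) dx = 32.
R_5 = 17.28.
Error = 32 − 17.28 = 14.72.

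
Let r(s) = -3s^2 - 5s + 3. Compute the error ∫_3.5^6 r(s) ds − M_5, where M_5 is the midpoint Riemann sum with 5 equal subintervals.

-0.15625

Exact integral: ∫_3.5^6 r(s) ds = -225.
M_5 = -224.84375.
Error = -225 − (-224.84375) = -0.15625.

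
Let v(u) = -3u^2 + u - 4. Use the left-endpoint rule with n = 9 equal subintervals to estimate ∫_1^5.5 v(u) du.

Δu = (5.5 − 1)/9 = 0.5.
Left endpoints: 1, 1.5, 2, 2.5, 3, 3.5, 4, 4.5, 5.
v(1) = -6, v(1.5) = -9.25, v(2) = -14, v(2.5) = -20.25, v(3) = -28, v(3.5) = -37.25, v(4) = -48, v(4.5) = -60.25, v(5) = -74.
Sum = Δu · [v(1) + v(1.5) + v(2) + ...].
Sum = -148.5.

-148.5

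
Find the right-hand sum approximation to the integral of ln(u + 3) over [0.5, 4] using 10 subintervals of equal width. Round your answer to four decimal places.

Δu = (4 − 0.5)/10 = 0.35.
Right endpoints: 0.85, 1.2, 1.55, 1.9, 2.25, 2.6, 2.95, 3.3, 3.65, 4.
f(0.85) ≈ 1.3481, f(1.2) ≈ 1.4351, f(1.55) ≈ 1.5151, f(1.9) ≈ 1.5892, f(2.25) ≈ 1.6582, f(2.6) ≈ 1.7228, f(2.95) ≈ 1.7834, f(3.3) ≈ 1.8405, f(3.65) ≈ 1.8946, f(4) ≈ 1.9459.
Sum = Δu · [f(0.85) + f(1.2) + f(1.55) + ...].
Sum ≈ 5.8565.

5.8565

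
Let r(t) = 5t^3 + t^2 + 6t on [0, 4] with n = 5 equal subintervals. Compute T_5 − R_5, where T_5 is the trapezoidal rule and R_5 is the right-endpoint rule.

T_5 = 402.56.
R_5 = 546.56.
T_5 − R_5 = -144.

-144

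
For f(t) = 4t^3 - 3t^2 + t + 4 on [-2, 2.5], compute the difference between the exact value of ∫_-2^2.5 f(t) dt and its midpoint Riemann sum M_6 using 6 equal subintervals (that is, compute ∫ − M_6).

0

Exact integral: ∫_-2^2.5 f(t) dt = 18.5625.
M_6 = 18.5625.
Error = 18.5625 − 18.5625 = 0.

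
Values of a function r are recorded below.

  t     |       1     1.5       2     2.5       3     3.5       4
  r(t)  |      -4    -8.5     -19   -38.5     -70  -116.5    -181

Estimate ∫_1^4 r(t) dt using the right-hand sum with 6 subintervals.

-216.75

Δt = 0.5.
Sum = 0.5·[(-8.5) + (-19) + (-38.5) + (-70) + (-116.5) + (-181)] = -216.75.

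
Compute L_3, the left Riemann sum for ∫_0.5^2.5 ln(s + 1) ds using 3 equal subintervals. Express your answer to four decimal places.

1.4801

Δs = (2.5 − 0.5)/3 = 2/3.
Left endpoints: 0.5, 7/6, 11/6.
f(0.5) ≈ 0.4055, f(7/6) ≈ 0.7732, f(11/6) ≈ 1.0415.
Sum = Δs · [f(0.5) + f(7/6) + f(11/6)].
Sum ≈ 1.4801.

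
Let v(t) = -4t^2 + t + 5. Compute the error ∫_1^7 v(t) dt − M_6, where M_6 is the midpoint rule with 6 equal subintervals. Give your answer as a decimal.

Exact integral: ∫_1^7 v(t) dt = -402.
M_6 = -400.
Error = -402 − (-400) = -2.

-2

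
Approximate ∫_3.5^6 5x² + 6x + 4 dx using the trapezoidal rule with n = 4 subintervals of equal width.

Δx = (6 − 3.5)/4 = 0.625.
f(3.5) = 86.25, f(4.125) = 113.828125, f(4.75) = 145.3125, f(5.375) = 180.703125, f(6) = 220.
T_4 = (Δx/2)·[f(x_0) + 2f(x_1) + 2f(x_2) + 2f(x_3) + f(x_4)].
Sum = 370.60546875.

370.60546875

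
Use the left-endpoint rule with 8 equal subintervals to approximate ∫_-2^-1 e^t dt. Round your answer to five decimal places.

Δt = (-1 − (-2))/8 = 0.125.
Left endpoints: -2, -1.875, -1.75, -1.625, -1.5, -1.375, -1.25, -1.125.
f(-2) ≈ 0.13534, f(-1.875) ≈ 0.15335, f(-1.75) ≈ 0.17377, f(-1.625) ≈ 0.19691, f(-1.5) ≈ 0.22313, f(-1.375) ≈ 0.25284, f(-1.25) ≈ 0.28650, f(-1.125) ≈ 0.32465.
Sum = Δt · [f(-2) + f(-1.875) + f(-1.75) + ...].
Sum ≈ 0.21831.

0.21831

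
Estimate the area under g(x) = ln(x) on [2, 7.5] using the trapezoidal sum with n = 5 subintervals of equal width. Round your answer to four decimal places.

Δx = (7.5 − 2)/5 = 1.1.
g(2) ≈ 0.6931, g(3.1) ≈ 1.1314, g(4.2) ≈ 1.4351, g(5.3) ≈ 1.6677, g(6.4) ≈ 1.8563, g(7.5) ≈ 2.0149.
T_5 = (Δx/2)·[g(x_0) + 2g(x_1) + ... + 2g(x_{4}) + g(x_5)].
Sum ≈ 8.1890.

8.1890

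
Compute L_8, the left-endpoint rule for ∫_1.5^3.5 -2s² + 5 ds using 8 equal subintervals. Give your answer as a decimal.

-13.875

Δs = (3.5 − 1.5)/8 = 0.25.
Left endpoints: 1.5, 1.75, 2, 2.25, 2.5, 2.75, 3, 3.25.
f(1.5) = 0.5, f(1.75) = -1.125, f(2) = -3, f(2.25) = -5.125, f(2.5) = -7.5, f(2.75) = -10.125, f(3) = -13, f(3.25) = -16.125.
Sum = Δs · [f(1.5) + f(1.75) + f(2) + ...].
Sum = -13.875.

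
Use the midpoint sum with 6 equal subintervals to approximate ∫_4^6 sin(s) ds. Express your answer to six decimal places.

Δs = (6 − 4)/6 = 1/3.
Midpoints: 25/6, 4.5, 29/6, 31/6, 5.5, 35/6.
f(25/6) ≈ -0.854753, f(4.5) ≈ -0.977530, f(29/6) ≈ -0.992695, f(31/6) ≈ -0.898578, f(5.5) ≈ -0.705540, f(35/6) ≈ -0.434832.
Sum = Δs · [f(25/6) + f(4.5) + f(29/6) + ...].
Sum ≈ -1.621310.

-1.621310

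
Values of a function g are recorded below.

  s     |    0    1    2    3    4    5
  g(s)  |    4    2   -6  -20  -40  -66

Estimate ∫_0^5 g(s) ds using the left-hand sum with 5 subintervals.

Δs = 1.
Sum = 1·[4 + 2 + (-6) + (-20) + (-40)] = -60.

-60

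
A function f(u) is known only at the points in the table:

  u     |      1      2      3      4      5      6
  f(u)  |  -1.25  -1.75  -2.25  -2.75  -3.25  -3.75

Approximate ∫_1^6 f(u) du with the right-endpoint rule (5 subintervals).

Δu = 1.
Sum = 1·[(-1.75) + (-2.25) + (-2.75) + (-3.25) + (-3.75)] = -13.75.

-13.75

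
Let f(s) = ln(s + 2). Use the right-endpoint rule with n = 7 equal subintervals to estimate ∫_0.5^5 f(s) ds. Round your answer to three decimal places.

7.153

Δs = (5 − 0.5)/7 = 9/14.
Right endpoints: 8/7, 25/14, 17/7, 43/14, 26/7, 61/14, 5.
f(8/7) ≈ 1.145, f(25/14) ≈ 1.331, f(17/7) ≈ 1.488, f(43/14) ≈ 1.624, f(26/7) ≈ 1.743, f(61/14) ≈ 1.850, f(5) ≈ 1.946.
Sum = Δs · [f(8/7) + f(25/14) + f(17/7) + ...].
Sum ≈ 7.153.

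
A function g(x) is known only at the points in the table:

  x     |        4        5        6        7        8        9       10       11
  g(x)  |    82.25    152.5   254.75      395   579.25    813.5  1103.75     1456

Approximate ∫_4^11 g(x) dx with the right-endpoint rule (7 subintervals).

Δx = 1.
Sum = 1·[152.5 + 254.75 + 395 + 579.25 + 813.5 + 1103.75 + 1456] = 4754.75.

4754.75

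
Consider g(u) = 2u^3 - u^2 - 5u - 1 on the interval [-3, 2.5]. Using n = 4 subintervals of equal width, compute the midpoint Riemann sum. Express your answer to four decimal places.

-31.6357

Δu = (2.5 − (-3))/4 = 1.375.
Midpoints: -2.3125, -0.9375, 0.4375, 1.8125.
g(-2.3125) = -39973/2048, g(-0.9375) = 2377/2048, g(0.4375) = -6577/2048, g(1.8125) = -2947/2048.
Sum = Δu · [g(-2.3125) + g(-0.9375) + g(0.4375) + g(1.8125)].
Sum ≈ -31.6357.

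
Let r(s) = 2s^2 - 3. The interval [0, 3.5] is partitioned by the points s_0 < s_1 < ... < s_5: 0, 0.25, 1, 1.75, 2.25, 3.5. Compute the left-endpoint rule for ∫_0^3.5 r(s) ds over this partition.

Subinterval widths: 0.25, 0.75, 0.75, 0.5, 1.25.
Left endpoints: 0, 0.25, 1, 1.75, 2.25.
r(0) = -3, r(0.25) = -2.875, r(1) = -1, r(1.75) = 3.125, r(2.25) = 7.125.
Sum = Σ Δs_i · r(s_i).
Sum = 6.8125.

6.8125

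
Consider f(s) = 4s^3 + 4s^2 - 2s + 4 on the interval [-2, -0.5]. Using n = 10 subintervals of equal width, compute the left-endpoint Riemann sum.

Δs = (-0.5 − (-2))/10 = 0.15.
Left endpoints: -2, -1.85, -1.7, -1.55, -1.4, -1.25, -1.1, -0.95, -0.8, -0.65.
f(-2) = -8, f(-1.85) = -3.9365, f(-1.7) = -0.692, f(-1.55) = 1.8145, f(-1.4) = 3.664, f(-1.25) = 4.9375, f(-1.1) = 5.716, f(-0.95) = 6.0805, f(-0.8) = 6.112, f(-0.65) = 5.8915.
Sum = Δs · [f(-2) + f(-1.85) + f(-1.7) + ...].
Sum = 3.238125.

3.238125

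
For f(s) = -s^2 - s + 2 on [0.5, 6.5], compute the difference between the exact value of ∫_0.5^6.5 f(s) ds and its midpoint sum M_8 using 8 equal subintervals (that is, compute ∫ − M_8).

Exact integral: ∫_0.5^6.5 f(s) ds = -100.5.
M_8 = -100.21875.
Error = -100.5 − (-100.21875) = -0.28125.

-0.28125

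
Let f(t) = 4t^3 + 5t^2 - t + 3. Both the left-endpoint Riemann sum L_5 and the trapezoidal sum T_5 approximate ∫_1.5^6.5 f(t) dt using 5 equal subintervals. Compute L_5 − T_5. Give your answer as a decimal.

L_5 = 1631.25.
T_5 = 2271.25.
L_5 − T_5 = -640.

-640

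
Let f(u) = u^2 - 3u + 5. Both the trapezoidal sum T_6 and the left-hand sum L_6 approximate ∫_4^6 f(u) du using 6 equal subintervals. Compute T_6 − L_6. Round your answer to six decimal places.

2.333333

T_6 ≈ 30.70370370.
L_6 ≈ 28.37037037.
T_6 − L_6 ≈ 2.333333.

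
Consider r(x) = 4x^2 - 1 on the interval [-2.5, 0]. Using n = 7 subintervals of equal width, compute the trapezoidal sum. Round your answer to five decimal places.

Δx = (0 − (-2.5))/7 = 5/14.
r(-2.5) = 24, r(-15/7) = 851/49, r(-25/14) = 576/49, r(-10/7) = 351/49, r(-15/14) = 176/49, r(-5/7) = 51/49, r(-5/14) = -24/49, r(0) = -1.
T_7 = (Δx/2)·[r(x_0) + 2r(x_1) + ... + 2r(x_{6}) + r(x_7)].
Sum ≈ 18.54592.

18.54592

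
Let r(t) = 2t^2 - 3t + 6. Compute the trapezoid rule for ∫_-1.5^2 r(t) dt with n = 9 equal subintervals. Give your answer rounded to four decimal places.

26.1348

Δt = (2 − (-1.5))/9 = 7/18.
r(-1.5) = 15, r(-10/9) = 956/81, r(-13/18) = 746/81, r(-1/3) = 65/9, r(1/18) = 473/81, r(4/9) = 410/81, r(5/6) = 44/9, r(11/9) = 431/81, r(29/18) = 515/81, r(2) = 8.
T_9 = (Δt/2)·[r(t_0) + 2r(t_1) + ... + 2r(t_{8}) + r(t_9)].
Sum ≈ 26.1348.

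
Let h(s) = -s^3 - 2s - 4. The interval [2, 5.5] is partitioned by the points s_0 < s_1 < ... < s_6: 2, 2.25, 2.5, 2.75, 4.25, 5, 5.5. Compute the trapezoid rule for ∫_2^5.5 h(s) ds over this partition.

-272.28125

Subinterval widths: 0.25, 0.25, 0.25, 1.5, 0.75, 0.5.
h(2) = -16, h(2.25) = -19.890625, h(2.5) = -24.625, h(2.75) = -30.296875, h(4.25) = -89.265625, h(5) = -139, h(5.5) = -181.375.
On each subinterval the trapezoid contributes (Δs_i/2)·[h(s_{i-1}) + h(s_i)].
Sum = -272.28125.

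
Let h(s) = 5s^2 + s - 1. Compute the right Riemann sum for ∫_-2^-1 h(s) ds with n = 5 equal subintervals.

Δs = (-1 − (-2))/5 = 0.2.
Right endpoints: -1.8, -1.6, -1.4, -1.2, -1.
h(-1.8) = 13.4, h(-1.6) = 10.2, h(-1.4) = 7.4, h(-1.2) = 5, h(-1) = 3.
Sum = Δs · [h(-1.8) + h(-1.6) + h(-1.4) + h(-1.2) + h(-1)].
Sum = 7.8.

7.8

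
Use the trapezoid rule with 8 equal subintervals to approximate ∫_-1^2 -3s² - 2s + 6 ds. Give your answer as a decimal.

Δs = (2 − (-1))/8 = 0.375.
f(-1) = 5, f(-0.625) = 6.078125, f(-0.25) = 6.3125, f(0.125) = 5.703125, f(0.5) = 4.25, f(0.875) = 1.953125, f(1.25) = -1.1875, f(1.625) = -5.171875, f(2) = -10.
T_8 = (Δs/2)·[f(s_0) + 2f(s_1) + ... + 2f(s_{7}) + f(s_8)].
Sum = 5.7890625.

5.7890625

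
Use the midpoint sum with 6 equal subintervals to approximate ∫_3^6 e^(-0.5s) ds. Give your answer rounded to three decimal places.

Δs = (6 − 3)/6 = 0.5.
Midpoints: 3.25, 3.75, 4.25, 4.75, 5.25, 5.75.
f(3.25) ≈ 0.197, f(3.75) ≈ 0.153, f(4.25) ≈ 0.119, f(4.75) ≈ 0.093, f(5.25) ≈ 0.072, f(5.75) ≈ 0.056.
Sum = Δs · [f(3.25) + f(3.75) + f(4.25) + ...].
Sum ≈ 0.346.

0.346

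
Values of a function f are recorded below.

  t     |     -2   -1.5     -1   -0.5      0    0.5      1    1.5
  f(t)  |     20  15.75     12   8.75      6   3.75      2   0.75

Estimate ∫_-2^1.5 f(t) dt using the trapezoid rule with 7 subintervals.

29.3125

Δt = 0.5.
T_7 = (0.5/2)·[20 + 2·15.75 + 2·12 + 2·8.75 + 2·6 + 2·3.75 + 2·2 + 0.75] = 29.3125.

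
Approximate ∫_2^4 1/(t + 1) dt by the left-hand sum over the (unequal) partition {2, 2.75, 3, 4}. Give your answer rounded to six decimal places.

0.566667

Subinterval widths: 0.75, 0.25, 1.
Left endpoints: 2, 2.75, 3.
f(2) = 1/3, f(2.75) = 4/15, f(3) = 0.25.
Sum = Σ Δt_i · f(t_i).
Sum ≈ 0.566667.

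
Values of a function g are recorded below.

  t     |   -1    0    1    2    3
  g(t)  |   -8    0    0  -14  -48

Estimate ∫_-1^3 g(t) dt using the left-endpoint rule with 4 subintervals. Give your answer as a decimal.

-22

Δt = 1.
Sum = 1·[(-8) + 0 + 0 + (-14)] = -22.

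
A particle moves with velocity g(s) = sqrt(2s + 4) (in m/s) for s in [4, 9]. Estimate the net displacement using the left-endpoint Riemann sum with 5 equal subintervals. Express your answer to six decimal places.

Δs = (9 − 4)/5 = 1.
Left endpoints: 4, 5, 6, 7, 8.
g(4) ≈ 3.464102, g(5) ≈ 3.741657, g(6) ≈ 4.000000, g(7) ≈ 4.242641, g(8) ≈ 4.472136.
Sum = Δs · [g(4) + g(5) + g(6) + g(7) + g(8)].
Sum ≈ 19.920536.

19.920536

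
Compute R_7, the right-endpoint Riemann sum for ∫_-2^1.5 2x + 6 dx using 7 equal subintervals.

Δx = (1.5 − (-2))/7 = 0.5.
Right endpoints: -1.5, -1, -0.5, 0, 0.5, 1, 1.5.
f(-1.5) = 3, f(-1) = 4, f(-0.5) = 5, f(0) = 6, f(0.5) = 7, f(1) = 8, f(1.5) = 9.
Sum = Δx · [f(-1.5) + f(-1) + f(-0.5) + ...].
Sum = 21.

21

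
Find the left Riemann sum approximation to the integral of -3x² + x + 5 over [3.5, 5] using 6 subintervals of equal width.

-63.703125

Δx = (5 − 3.5)/6 = 0.25.
Left endpoints: 3.5, 3.75, 4, 4.25, 4.5, 4.75.
f(3.5) = -28.25, f(3.75) = -33.4375, f(4) = -39, f(4.25) = -44.9375, f(4.5) = -51.25, f(4.75) = -57.9375.
Sum = Δx · [f(3.5) + f(3.75) + f(4) + ...].
Sum = -63.703125.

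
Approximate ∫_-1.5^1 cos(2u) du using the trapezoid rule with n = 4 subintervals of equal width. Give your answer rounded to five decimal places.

0.45497

Δu = (1 − (-1.5))/4 = 0.625.
f(-1.5) ≈ -0.98999, f(-0.875) ≈ -0.17825, f(-0.25) ≈ 0.87758, f(0.375) ≈ 0.73169, f(1) ≈ -0.41615.
T_4 = (Δu/2)·[f(u_0) + 2f(u_1) + 2f(u_2) + 2f(u_3) + f(u_4)].
Sum ≈ 0.45497.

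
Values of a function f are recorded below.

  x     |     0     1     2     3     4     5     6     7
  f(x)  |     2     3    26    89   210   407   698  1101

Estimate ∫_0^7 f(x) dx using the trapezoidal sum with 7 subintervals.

1984.5

Δx = 1.
T_7 = (1/2)·[2 + 2·3 + 2·26 + 2·89 + 2·210 + 2·407 + 2·698 + 1101] = 1984.5.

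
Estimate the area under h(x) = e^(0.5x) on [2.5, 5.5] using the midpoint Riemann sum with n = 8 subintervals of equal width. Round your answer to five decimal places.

24.26901

Δx = (5.5 − 2.5)/8 = 0.375.
Midpoints: 2.6875, 3.0625, 3.4375, 3.8125, 4.1875, 4.5625, 4.9375, 5.3125.
h(2.6875) ≈ 3.83339, h(3.0625) ≈ 4.62395, h(3.4375) ≈ 5.57755, h(3.8125) ≈ 6.72781, h(4.1875) ≈ 8.11529, h(4.5625) ≈ 9.78891, h(4.9375) ≈ 11.80768, h(5.3125) ≈ 14.24278.
Sum = Δx · [h(2.6875) + h(3.0625) + h(3.4375) + ...].
Sum ≈ 24.26901.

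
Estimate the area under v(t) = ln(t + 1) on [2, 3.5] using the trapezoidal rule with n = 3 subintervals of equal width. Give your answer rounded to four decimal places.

Δt = (3.5 − 2)/3 = 0.5.
v(2) ≈ 1.0986, v(2.5) ≈ 1.2528, v(3) ≈ 1.3863, v(3.5) ≈ 1.5041.
T_3 = (Δt/2)·[v(t_0) + 2v(t_1) + 2v(t_2) + v(t_3)].
Sum ≈ 1.9702.

1.9702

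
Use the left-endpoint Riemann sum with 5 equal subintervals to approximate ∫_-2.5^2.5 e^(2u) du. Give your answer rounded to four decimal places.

23.2282

Δu = (2.5 − (-2.5))/5 = 1.
Left endpoints: -2.5, -1.5, -0.5, 0.5, 1.5.
f(-2.5) ≈ 0.0067, f(-1.5) ≈ 0.0498, f(-0.5) ≈ 0.3679, f(0.5) ≈ 2.7183, f(1.5) ≈ 20.0855.
Sum = Δu · [f(-2.5) + f(-1.5) + f(-0.5) + f(0.5) + f(1.5)].
Sum ≈ 23.2282.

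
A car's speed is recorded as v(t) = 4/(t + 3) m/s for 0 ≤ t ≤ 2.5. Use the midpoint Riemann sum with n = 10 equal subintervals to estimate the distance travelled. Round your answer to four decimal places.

Δt = (2.5 − 0)/10 = 0.25.
Midpoints: 0.125, 0.375, 0.625, 0.875, 1.125, 1.375, 1.625, 1.875, 2.125, 2.375.
v(0.125) = 1.28, v(0.375) = 32/27, v(0.625) = 32/29, v(0.875) = 32/31, v(1.125) = 32/33, v(1.375) = 32/35, v(1.625) = 32/37, v(1.875) = 32/39, v(2.125) = 32/41, v(2.375) = 32/43.
Sum = Δt · [v(0.125) + v(0.375) + v(0.625) + ...].
Sum ≈ 2.4237.

2.4237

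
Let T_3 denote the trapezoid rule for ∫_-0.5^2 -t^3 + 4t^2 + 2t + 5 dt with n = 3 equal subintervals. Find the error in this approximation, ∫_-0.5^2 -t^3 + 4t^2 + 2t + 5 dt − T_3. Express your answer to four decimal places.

-0.5064

Exact integral: ∫_-0.5^2 f(t) dt ≈ 23.098958.
T_3 ≈ 23.605324.
Error ≈ 23.098958 − 23.605324 ≈ -0.5064.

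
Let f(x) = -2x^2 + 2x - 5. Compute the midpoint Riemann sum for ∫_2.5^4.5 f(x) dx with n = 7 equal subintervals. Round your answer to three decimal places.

-46.306

Δx = (4.5 − 2.5)/7 = 2/7.
Midpoints: 37/14, 41/14, 45/14, 3.5, 53/14, 57/14, 61/14.
f(37/14) = -1341/98, f(41/14) = -1597/98, f(45/14) = -1885/98, f(3.5) = -22.5, f(53/14) = -2557/98, f(57/14) = -2941/98, f(61/14) = -3357/98.
Sum = Δx · [f(37/14) + f(41/14) + f(45/14) + ...].
Sum ≈ -46.306.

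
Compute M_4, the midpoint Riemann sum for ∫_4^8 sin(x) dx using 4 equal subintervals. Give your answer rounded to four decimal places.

-0.5300

Δx = (8 − 4)/4 = 1.
Midpoints: 4.5, 5.5, 6.5, 7.5.
f(4.5) ≈ -0.9775, f(5.5) ≈ -0.7055, f(6.5) ≈ 0.2151, f(7.5) ≈ 0.9380.
Sum = Δx · [f(4.5) + f(5.5) + f(6.5) + f(7.5)].
Sum ≈ -0.5300.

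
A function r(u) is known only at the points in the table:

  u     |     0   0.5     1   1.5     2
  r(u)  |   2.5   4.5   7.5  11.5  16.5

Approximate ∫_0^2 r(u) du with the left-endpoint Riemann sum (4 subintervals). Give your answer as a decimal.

Δu = 0.5.
Sum = 0.5·[2.5 + 4.5 + 7.5 + 11.5] = 13.

13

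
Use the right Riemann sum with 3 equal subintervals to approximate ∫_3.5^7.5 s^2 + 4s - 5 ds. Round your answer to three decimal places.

Δs = (7.5 − 3.5)/3 = 4/3.
Right endpoints: 29/6, 37/6, 7.5.
f(29/6) = 1357/36, f(37/6) = 2077/36, f(7.5) = 81.25.
Sum = Δs · [f(29/6) + f(37/6) + f(7.5)].
Sum ≈ 235.519.

235.519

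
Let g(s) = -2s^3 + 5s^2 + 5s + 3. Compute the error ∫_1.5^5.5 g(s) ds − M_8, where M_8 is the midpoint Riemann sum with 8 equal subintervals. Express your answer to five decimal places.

Exact integral: ∫_1.5^5.5 g(s) ds ≈ -101.3333333.
M_8 = -100.
Error ≈ -101.3333333 − (-100) ≈ -1.33333.

-1.33333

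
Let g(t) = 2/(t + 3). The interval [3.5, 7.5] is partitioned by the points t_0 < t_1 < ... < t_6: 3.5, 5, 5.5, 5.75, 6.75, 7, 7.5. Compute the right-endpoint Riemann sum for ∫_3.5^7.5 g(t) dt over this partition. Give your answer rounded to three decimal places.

Subinterval widths: 1.5, 0.5, 0.25, 1, 0.25, 0.5.
Right endpoints: 5, 5.5, 5.75, 6.75, 7, 7.5.
g(5) = 0.25, g(5.5) = 4/17, g(5.75) = 8/35, g(6.75) = 8/39, g(7) = 0.2, g(7.5) = 4/21.
Sum = Σ Δt_i · g(t_i).
Sum ≈ 0.900.

0.900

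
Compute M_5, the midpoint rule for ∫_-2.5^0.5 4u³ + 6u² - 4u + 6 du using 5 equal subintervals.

Δu = (0.5 − (-2.5))/5 = 0.6.
Midpoints: -2.2, -1.6, -1, -0.4, 0.2.
f(-2.2) = 1.248, f(-1.6) = 11.376, f(-1) = 12, f(-0.4) = 8.304, f(0.2) = 5.472.
Sum = Δu · [f(-2.2) + f(-1.6) + f(-1) + f(-0.4) + f(0.2)].
Sum = 23.04.

23.04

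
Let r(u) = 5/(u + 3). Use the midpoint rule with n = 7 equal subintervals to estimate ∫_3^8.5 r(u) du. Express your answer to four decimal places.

3.2503

Δu = (8.5 − 3)/7 = 11/14.
Midpoints: 95/28, 117/28, 139/28, 5.75, 183/28, 205/28, 227/28.
r(95/28) = 140/179, r(117/28) = 140/201, r(139/28) = 140/223, r(5.75) = 4/7, r(183/28) = 140/267, r(205/28) = 140/289, r(227/28) = 140/311.
Sum = Δu · [r(95/28) + r(117/28) + r(139/28) + ...].
Sum ≈ 3.2503.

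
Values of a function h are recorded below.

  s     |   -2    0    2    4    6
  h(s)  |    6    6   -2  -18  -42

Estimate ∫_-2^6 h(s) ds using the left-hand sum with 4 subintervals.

Δs = 2.
Sum = 2·[6 + 6 + (-2) + (-18)] = -16.

-16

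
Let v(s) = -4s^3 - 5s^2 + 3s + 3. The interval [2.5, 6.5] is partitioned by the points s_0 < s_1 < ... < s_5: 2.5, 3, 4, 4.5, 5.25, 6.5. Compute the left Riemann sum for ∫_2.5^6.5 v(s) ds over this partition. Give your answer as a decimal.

-1552.40625

Subinterval widths: 0.5, 1, 0.5, 0.75, 1.25.
Left endpoints: 2.5, 3, 4, 4.5, 5.25.
v(2.5) = -83.25, v(3) = -141, v(4) = -321, v(4.5) = -449.25, v(5.25) = -697.875.
Sum = Σ Δs_i · v(s_i).
Sum = -1552.40625.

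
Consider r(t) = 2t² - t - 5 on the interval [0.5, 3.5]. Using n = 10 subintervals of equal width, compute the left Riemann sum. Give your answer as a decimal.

Δt = (3.5 − 0.5)/10 = 0.3.
Left endpoints: 0.5, 0.8, 1.1, 1.4, 1.7, 2, 2.3, 2.6, 2.9, 3.2.
r(0.5) = -5, r(0.8) = -4.52, r(1.1) = -3.68, r(1.4) = -2.48, r(1.7) = -0.92, r(2) = 1, r(2.3) = 3.28, r(2.6) = 5.92, r(2.9) = 8.92, r(3.2) = 12.28.
Sum = Δt · [r(0.5) + r(0.8) + r(1.1) + ...].
Sum = 4.44.

4.44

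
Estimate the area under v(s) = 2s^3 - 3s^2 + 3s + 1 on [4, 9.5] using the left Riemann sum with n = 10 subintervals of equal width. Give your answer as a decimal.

Δs = (9.5 − 4)/10 = 0.55.
Left endpoints: 4, 4.55, 5.1, 5.65, 6.2, 6.75, 7.3, 7.85, 8.4, 8.95.
v(4) = 93, v(4.55) = 140.93525, v(5.1) = 203.572, v(5.65) = 282.90675, v(6.2) = 380.936, v(6.75) = 499.65625, v(7.3) = 641.064, v(7.85) = 807.15575, v(8.4) = 999.928, v(8.95) = 1221.37725.
Sum = Δs · [v(4) + v(4.55) + v(5.1) + ...].
Sum = 2898.7921875.

2898.7921875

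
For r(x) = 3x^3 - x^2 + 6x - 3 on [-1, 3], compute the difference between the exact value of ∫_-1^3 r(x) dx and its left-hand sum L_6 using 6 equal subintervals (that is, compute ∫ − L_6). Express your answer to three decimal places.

30.963

Exact integral: ∫_-1^3 r(x) dx ≈ 62.66667.
L_6 ≈ 31.70370.
Error ≈ 62.66667 − 31.70370 ≈ 30.963.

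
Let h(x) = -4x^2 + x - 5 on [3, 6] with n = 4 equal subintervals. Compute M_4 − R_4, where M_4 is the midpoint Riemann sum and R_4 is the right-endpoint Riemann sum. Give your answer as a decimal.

M_4 = -252.9375.
R_4 = -294.
M_4 − R_4 = 41.0625.

41.0625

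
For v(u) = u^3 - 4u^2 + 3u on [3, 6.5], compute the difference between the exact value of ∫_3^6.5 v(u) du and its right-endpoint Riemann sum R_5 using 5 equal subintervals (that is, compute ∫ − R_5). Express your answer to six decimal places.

Exact integral: ∫_3^6.5 v(u) du ≈ 145.72395833.
R_5 = 192.4475.
Error ≈ 145.72395833 − 192.4475 ≈ -46.723542.

-46.723542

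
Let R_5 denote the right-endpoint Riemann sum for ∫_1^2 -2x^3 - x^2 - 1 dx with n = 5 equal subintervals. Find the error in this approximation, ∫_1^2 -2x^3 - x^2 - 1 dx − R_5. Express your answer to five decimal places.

1.76667

Exact integral: ∫_1^2 f(x) dx ≈ -10.8333333.
R_5 = -12.6.
Error ≈ -10.8333333 − (-12.6) ≈ 1.76667.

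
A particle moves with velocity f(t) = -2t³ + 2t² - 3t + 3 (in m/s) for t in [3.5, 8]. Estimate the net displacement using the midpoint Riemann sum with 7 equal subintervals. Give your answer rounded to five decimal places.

-1719.30708

Δt = (8 − 3.5)/7 = 9/14.
Midpoints: 107/28, 125/28, 143/28, 5.75, 179/28, 197/28, 215/28.
f(107/28) = -997375/10976, f(125/28) = -1629697/10976, f(143/28) = -2486875/10976, f(5.75) = -328.34375, f(179/28) = -5015767/10976, f(197/28) = -6757465/10976, f(215/28) = -8863987/10976.
Sum = Δt · [f(107/28) + f(125/28) + f(143/28) + ...].
Sum ≈ -1719.30708.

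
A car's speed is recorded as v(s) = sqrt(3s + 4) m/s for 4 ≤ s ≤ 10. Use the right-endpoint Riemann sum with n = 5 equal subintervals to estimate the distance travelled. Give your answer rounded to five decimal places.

Δs = (10 − 4)/5 = 1.2.
Right endpoints: 5.2, 6.4, 7.6, 8.8, 10.
v(5.2) ≈ 4.42719, v(6.4) ≈ 4.81664, v(7.6) ≈ 5.17687, v(8.8) ≈ 5.51362, v(10) ≈ 5.83095.
Sum = Δs · [v(5.2) + v(6.4) + v(7.6) + v(8.8) + v(10)].
Sum ≈ 30.91832.

30.91832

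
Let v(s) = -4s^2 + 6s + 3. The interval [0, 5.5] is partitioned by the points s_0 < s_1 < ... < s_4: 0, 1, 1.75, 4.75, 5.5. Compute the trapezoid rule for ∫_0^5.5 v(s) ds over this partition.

-133.8125

Subinterval widths: 1, 0.75, 3, 0.75.
v(0) = 3, v(1) = 5, v(1.75) = 1.25, v(4.75) = -58.75, v(5.5) = -85.
On each subinterval the trapezoid contributes (Δs_i/2)·[v(s_{i-1}) + v(s_i)].
Sum = -133.8125.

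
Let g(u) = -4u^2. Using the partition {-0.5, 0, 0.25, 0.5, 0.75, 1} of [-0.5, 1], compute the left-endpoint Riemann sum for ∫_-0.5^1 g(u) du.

Subinterval widths: 0.5, 0.25, 0.25, 0.25, 0.25.
Left endpoints: -0.5, 0, 0.25, 0.5, 0.75.
g(-0.5) = -1, g(0) = 0, g(0.25) = -0.25, g(0.5) = -1, g(0.75) = -2.25.
Sum = Σ Δu_i · g(u_i).
Sum = -1.375.

-1.375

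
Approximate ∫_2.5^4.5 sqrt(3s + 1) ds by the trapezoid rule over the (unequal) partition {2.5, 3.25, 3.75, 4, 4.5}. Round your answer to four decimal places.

Subinterval widths: 0.75, 0.5, 0.25, 0.5.
f(2.5) ≈ 2.9155, f(3.25) ≈ 3.2787, f(3.75) ≈ 3.5000, f(4) ≈ 3.6056, f(4.5) ≈ 3.8079.
On each subinterval the trapezoid contributes (Δs_i/2)·[f(s_{i-1}) + f(s_i)].
Sum ≈ 6.7591.

6.7591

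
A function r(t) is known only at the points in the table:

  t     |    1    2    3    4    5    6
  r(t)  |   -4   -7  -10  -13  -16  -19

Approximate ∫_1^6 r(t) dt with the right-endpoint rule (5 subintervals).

Δt = 1.
Sum = 1·[(-7) + (-10) + (-13) + (-16) + (-19)] = -65.

-65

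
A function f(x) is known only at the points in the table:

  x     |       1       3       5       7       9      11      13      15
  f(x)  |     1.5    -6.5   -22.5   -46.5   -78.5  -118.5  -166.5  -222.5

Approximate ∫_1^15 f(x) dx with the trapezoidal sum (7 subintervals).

Δx = 2.
T_7 = (2/2)·[1.5 + 2·(-6.5) + 2·(-22.5) + 2·(-46.5) + 2·(-78.5) + 2·(-118.5) + 2·(-166.5) + (-222.5)] = -1099.

-1099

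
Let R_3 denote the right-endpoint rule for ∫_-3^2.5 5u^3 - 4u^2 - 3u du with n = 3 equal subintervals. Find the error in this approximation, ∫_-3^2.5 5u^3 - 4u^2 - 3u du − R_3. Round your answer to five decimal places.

-166.44502

Exact integral: ∫_-3^2.5 f(u) du ≈ -105.1302083.
R_3 ≈ 61.3148148.
Error ≈ -105.1302083 − 61.3148148 ≈ -166.44502.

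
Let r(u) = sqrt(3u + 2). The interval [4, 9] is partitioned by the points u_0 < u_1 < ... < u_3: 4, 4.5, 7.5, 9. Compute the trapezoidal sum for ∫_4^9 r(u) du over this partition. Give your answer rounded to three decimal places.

Subinterval widths: 0.5, 3, 1.5.
r(4) ≈ 3.742, r(4.5) ≈ 3.937, r(7.5) ≈ 4.950, r(9) ≈ 5.385.
On each subinterval the trapezoid contributes (Δu_i/2)·[r(u_{i-1}) + r(u_i)].
Sum ≈ 23.001.

23.001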